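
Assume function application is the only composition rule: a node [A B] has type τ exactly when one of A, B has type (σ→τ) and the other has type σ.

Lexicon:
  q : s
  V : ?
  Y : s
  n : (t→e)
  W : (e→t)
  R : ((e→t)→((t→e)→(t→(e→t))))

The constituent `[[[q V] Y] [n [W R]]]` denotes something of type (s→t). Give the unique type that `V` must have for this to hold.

For [[[q V] Y] [n [W R]]] to have type (s→t) with [n [W R]] of type (t→(e→t)), [[q V] Y] must be the function: [[q V] Y] : ((t→(e→t))→(s→t)).
For [[q V] Y] to have type ((t→(e→t))→(s→t)) with Y of type s, [q V] must be the function: [q V] : (s→((t→(e→t))→(s→t))).
For [q V] to have type (s→((t→(e→t))→(s→t))) with q of type s, V must be the function: V : (s→(s→((t→(e→t))→(s→t)))).

(s→(s→((t→(e→t))→(s→t))))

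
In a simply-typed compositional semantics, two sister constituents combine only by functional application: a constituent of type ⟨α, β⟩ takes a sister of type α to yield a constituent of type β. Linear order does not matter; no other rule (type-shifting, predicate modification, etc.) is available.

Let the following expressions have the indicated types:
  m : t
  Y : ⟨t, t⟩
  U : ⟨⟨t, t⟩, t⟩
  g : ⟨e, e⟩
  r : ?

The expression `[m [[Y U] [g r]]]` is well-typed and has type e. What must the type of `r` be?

⟨⟨e, e⟩, ⟨t, ⟨t, e⟩⟩⟩

For [m [[Y U] [g r]]] to have type e with m of type t, [[Y U] [g r]] must be the function: [[Y U] [g r]] : ⟨t, e⟩.
For [[Y U] [g r]] to have type ⟨t, e⟩ with [Y U] of type t, [g r] must be the function: [g r] : ⟨t, ⟨t, e⟩⟩.
For [g r] to have type ⟨t, ⟨t, e⟩⟩ with g of type ⟨e, e⟩, r must be the function: r : ⟨⟨e, e⟩, ⟨t, ⟨t, e⟩⟩⟩.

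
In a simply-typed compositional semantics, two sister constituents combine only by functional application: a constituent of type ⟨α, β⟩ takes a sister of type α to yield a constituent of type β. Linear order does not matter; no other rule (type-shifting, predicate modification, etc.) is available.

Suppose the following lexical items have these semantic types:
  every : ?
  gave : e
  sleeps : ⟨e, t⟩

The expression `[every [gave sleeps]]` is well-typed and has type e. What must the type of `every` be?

At [every [gave sleeps]] (required: e): [gave sleeps] is t, which is not a function with range e; hence every is the functor — type ⟨t, e⟩.

⟨t, e⟩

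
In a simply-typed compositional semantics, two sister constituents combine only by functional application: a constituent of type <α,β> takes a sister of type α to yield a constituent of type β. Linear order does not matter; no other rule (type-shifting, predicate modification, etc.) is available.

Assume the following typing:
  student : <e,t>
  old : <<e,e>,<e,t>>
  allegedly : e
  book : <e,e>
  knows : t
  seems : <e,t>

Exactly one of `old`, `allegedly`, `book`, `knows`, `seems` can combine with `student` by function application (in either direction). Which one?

old : <<e,e>,<e,t>> — no; student wants e, and old wants <e,e>.
allegedly — combines: student : <e,t> takes allegedly : e as argument, giving t.
book : <e,e> — no; student wants e, and book wants e.
knows : t — no; student wants e, and knows wants nothing (atomic).
seems : <e,t> — no; student wants e, and seems wants e.

allegedly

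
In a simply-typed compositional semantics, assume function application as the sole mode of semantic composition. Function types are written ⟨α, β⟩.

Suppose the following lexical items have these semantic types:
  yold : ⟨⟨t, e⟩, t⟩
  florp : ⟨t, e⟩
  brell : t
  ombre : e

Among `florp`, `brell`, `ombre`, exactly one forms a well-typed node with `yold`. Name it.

florp — combines: yold : ⟨⟨t, e⟩, t⟩ takes florp : ⟨t, e⟩ as argument, giving t.
brell : t — neither side's domain matches the other.
ombre : e — neither side's domain matches the other.

florp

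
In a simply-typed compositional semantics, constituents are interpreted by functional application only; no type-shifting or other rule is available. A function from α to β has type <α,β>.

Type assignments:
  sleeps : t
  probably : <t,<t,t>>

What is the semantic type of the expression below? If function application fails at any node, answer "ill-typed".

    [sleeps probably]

[sleeps probably]: functor probably : <t,<t,t>>, argument sleeps : t; result <t,t>.

<t,t>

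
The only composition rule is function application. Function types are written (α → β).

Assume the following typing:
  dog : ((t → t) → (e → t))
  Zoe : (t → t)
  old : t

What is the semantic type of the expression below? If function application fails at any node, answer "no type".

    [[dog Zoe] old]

[dog Zoe] — dog of type ((t → t) → (e → t)) combines with Zoe of type (t → t): type (e → t).
[[dog Zoe] old]: (e → t) and t cannot combine by function application — type clash.

no type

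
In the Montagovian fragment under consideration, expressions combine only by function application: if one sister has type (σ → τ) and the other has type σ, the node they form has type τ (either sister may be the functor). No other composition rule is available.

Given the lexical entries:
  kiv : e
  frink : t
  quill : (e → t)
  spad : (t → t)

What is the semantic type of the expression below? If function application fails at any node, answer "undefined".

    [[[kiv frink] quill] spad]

[kiv frink]: e with t — neither is a function whose domain matches the other; composition fails here.

undefined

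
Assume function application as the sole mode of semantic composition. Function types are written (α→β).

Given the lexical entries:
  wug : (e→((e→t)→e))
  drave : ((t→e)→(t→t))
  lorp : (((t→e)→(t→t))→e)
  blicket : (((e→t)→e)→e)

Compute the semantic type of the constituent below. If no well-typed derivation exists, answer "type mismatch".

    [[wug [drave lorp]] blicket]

At [drave lorp], lorp : (((t→e)→(t→t))→e) takes drave : ((t→e)→(t→t)), giving e.
At [wug [drave lorp]], wug : (e→((e→t)→e)) takes [drave lorp] : e, giving ((e→t)→e).
At [[wug [drave lorp]] blicket], blicket : (((e→t)→e)→e) takes [wug [drave lorp]] : ((e→t)→e), giving e.

e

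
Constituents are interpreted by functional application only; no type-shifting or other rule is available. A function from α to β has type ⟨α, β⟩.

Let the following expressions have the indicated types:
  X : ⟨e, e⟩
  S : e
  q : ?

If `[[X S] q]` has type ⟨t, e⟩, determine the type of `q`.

[[X S] q] is required to be ⟨t, e⟩. [X S] : e cannot yield ⟨t, e⟩ as functor, so q : ⟨e, ⟨t, e⟩⟩.

⟨e, ⟨t, e⟩⟩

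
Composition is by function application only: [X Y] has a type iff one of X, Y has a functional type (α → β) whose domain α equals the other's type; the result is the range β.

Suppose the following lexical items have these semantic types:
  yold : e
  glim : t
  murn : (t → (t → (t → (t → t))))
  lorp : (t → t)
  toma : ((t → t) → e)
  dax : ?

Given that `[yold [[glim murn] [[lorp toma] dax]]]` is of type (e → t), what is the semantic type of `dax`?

(e → ((t → (t → (t → t))) → (e → (e → t))))

[yold [[glim murn] [[lorp toma] dax]]] is required to be (e → t). yold : e cannot yield (e → t) as functor, so [[glim murn] [[lorp toma] dax]] : (e → (e → t)).
[[glim murn] [[lorp toma] dax]] is required to be (e → (e → t)). [glim murn] : (t → (t → (t → t))) cannot yield (e → (e → t)) as functor, so [[lorp toma] dax] : ((t → (t → (t → t))) → (e → (e → t))).
[[lorp toma] dax] is required to be ((t → (t → (t → t))) → (e → (e → t))). [lorp toma] : e cannot yield ((t → (t → (t → t))) → (e → (e → t))) as functor, so dax : (e → ((t → (t → (t → t))) → (e → (e → t)))).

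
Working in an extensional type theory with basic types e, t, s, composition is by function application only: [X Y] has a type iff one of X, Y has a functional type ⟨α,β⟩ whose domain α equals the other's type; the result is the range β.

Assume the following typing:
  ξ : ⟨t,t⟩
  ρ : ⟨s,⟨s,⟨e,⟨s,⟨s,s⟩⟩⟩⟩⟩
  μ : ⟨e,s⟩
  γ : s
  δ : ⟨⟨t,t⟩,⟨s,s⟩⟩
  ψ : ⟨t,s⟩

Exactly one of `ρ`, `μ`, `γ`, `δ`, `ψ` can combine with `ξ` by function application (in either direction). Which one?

ρ : ⟨s,⟨s,⟨e,⟨s,⟨s,s⟩⟩⟩⟩⟩ — ξ needs t; ρ needs s; neither fits.
μ : ⟨e,s⟩ — ξ needs t; μ needs e; neither fits.
γ : s — ξ needs t; γ needs nothing (atomic); neither fits.
δ — combines: δ : ⟨⟨t,t⟩,⟨s,s⟩⟩ takes ξ : ⟨t,t⟩ as argument, giving ⟨s,s⟩.
ψ : ⟨t,s⟩ — ξ needs t; ψ needs t; neither fits.

δ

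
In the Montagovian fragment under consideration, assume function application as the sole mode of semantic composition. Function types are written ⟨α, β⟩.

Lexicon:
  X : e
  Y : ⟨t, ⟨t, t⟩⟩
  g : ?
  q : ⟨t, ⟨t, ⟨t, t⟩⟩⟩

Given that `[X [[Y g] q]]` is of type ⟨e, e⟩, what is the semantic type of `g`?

⟨⟨t, ⟨t, t⟩⟩, ⟨⟨t, ⟨t, ⟨t, t⟩⟩⟩, ⟨e, ⟨e, e⟩⟩⟩⟩

[X [[Y g] q]] must have type ⟨e, e⟩. The sister X has type e; that is not a function onto ⟨e, e⟩, so [[Y g] q] must be the functor, of type ⟨e, ⟨e, e⟩⟩.
[[Y g] q] must have type ⟨e, ⟨e, e⟩⟩. The sister q has type ⟨t, ⟨t, ⟨t, t⟩⟩⟩; that is not a function onto ⟨e, ⟨e, e⟩⟩, so [Y g] must be the functor, of type ⟨⟨t, ⟨t, ⟨t, t⟩⟩⟩, ⟨e, ⟨e, e⟩⟩⟩.
[Y g] must have type ⟨⟨t, ⟨t, ⟨t, t⟩⟩⟩, ⟨e, ⟨e, e⟩⟩⟩. The sister Y has type ⟨t, ⟨t, t⟩⟩; that is not a function onto ⟨⟨t, ⟨t, ⟨t, t⟩⟩⟩, ⟨e, ⟨e, e⟩⟩⟩, so g must be the functor, of type ⟨⟨t, ⟨t, t⟩⟩, ⟨⟨t, ⟨t, ⟨t, t⟩⟩⟩, ⟨e, ⟨e, e⟩⟩⟩⟩.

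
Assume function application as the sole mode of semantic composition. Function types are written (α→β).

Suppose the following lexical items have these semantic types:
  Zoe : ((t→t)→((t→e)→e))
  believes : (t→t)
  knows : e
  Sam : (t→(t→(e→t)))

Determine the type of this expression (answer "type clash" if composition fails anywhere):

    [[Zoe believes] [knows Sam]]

[Zoe believes]: ((t→t)→((t→e)→e)) applied to (t→t) yields ((t→e)→e).
[knows Sam]: e and (t→(t→(e→t))) cannot combine by function application — type clash.

type clash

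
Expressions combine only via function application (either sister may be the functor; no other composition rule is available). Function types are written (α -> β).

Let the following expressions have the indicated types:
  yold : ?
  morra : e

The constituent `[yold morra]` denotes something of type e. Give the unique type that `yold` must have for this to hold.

[yold morra] is required to be e. morra : e cannot yield e as functor, so yold : (e -> e).

(e -> e)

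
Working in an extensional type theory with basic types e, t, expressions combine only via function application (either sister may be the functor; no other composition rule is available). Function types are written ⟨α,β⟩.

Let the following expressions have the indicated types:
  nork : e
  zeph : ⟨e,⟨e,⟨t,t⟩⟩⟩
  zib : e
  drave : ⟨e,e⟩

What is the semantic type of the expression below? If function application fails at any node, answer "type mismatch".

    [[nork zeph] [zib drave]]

[nork zeph]: ⟨e,⟨e,⟨t,t⟩⟩⟩ applied to e yields ⟨e,⟨t,t⟩⟩.
[zib drave]: ⟨e,e⟩ applied to e yields e.
[[nork zeph] [zib drave]]: ⟨e,⟨t,t⟩⟩ applied to e yields ⟨t,t⟩.

⟨t,t⟩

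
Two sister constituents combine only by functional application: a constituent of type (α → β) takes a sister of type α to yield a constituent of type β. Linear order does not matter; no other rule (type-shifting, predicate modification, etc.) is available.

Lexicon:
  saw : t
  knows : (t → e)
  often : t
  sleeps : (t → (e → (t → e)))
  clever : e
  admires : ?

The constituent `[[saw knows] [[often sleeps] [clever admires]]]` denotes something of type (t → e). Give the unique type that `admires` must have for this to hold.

At [[saw knows] [[often sleeps] [clever admires]]] (required: (t → e)): [saw knows] is e, which is not a function with range (t → e); hence [[often sleeps] [clever admires]] is the functor — type (e → (t → e)).
At [[often sleeps] [clever admires]] (required: (e → (t → e))): [often sleeps] is (e → (t → e)), which is not a function with range (e → (t → e)); hence [clever admires] is the functor — type ((e → (t → e)) → (e → (t → e))).
At [clever admires] (required: ((e → (t → e)) → (e → (t → e)))): clever is e, which is not a function with range ((e → (t → e)) → (e → (t → e))); hence admires is the functor — type (e → ((e → (t → e)) → (e → (t → e)))).

(e → ((e → (t → e)) → (e → (t → e))))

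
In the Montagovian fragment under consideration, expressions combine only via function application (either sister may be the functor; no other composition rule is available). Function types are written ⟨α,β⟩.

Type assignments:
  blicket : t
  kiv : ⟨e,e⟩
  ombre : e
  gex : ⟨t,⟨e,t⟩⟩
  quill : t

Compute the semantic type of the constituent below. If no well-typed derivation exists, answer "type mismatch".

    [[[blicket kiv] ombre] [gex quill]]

type mismatch

[blicket kiv]: t and ⟨e,e⟩ cannot combine by function application — type clash.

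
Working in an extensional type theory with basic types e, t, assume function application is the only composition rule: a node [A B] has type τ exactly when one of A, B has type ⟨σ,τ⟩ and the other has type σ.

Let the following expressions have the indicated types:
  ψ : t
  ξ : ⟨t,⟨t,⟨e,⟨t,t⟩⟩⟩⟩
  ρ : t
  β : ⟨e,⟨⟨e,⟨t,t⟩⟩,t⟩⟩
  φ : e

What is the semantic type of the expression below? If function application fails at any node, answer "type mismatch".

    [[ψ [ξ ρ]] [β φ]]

t

[ξ ρ]: ξ is ⟨t,⟨t,⟨e,⟨t,t⟩⟩⟩⟩, ρ is t; result ⟨t,⟨e,⟨t,t⟩⟩⟩.
[ψ [ξ ρ]]: [ξ ρ] is ⟨t,⟨e,⟨t,t⟩⟩⟩, ψ is t; result ⟨e,⟨t,t⟩⟩.
[β φ]: β is ⟨e,⟨⟨e,⟨t,t⟩⟩,t⟩⟩, φ is e; result ⟨⟨e,⟨t,t⟩⟩,t⟩.
[[ψ [ξ ρ]] [β φ]]: [β φ] is ⟨⟨e,⟨t,t⟩⟩,t⟩, [ψ [ξ ρ]] is ⟨e,⟨t,t⟩⟩; result t.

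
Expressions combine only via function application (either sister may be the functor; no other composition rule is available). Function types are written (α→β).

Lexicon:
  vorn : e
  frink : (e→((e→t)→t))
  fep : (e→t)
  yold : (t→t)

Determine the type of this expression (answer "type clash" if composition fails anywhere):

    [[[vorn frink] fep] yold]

[vorn frink]: functor frink : (e→((e→t)→t)), argument vorn : e; result ((e→t)→t).
[[vorn frink] fep]: functor [vorn frink] : ((e→t)→t), argument fep : (e→t); result t.
[[[vorn frink] fep] yold]: functor yold : (t→t), argument [[vorn frink] fep] : t; result t.

t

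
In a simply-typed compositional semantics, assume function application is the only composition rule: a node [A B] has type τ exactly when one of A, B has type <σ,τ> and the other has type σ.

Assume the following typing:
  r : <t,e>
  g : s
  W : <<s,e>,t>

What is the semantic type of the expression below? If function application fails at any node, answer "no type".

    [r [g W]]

no type

[g W]: s with <<s,e>,t> — neither is a function whose domain matches the other; composition fails here.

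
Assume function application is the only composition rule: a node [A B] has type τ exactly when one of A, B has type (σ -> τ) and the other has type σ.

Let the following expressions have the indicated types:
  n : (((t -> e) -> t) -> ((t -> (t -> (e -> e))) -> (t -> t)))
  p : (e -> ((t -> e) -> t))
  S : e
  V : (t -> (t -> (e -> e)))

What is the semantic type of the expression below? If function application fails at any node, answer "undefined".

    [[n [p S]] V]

(t -> t)

[p S]: p is (e -> ((t -> e) -> t)), S is e; result ((t -> e) -> t).
[n [p S]]: n is (((t -> e) -> t) -> ((t -> (t -> (e -> e))) -> (t -> t))), [p S] is ((t -> e) -> t); result ((t -> (t -> (e -> e))) -> (t -> t)).
[[n [p S]] V]: [n [p S]] is ((t -> (t -> (e -> e))) -> (t -> t)), V is (t -> (t -> (e -> e))); result (t -> t).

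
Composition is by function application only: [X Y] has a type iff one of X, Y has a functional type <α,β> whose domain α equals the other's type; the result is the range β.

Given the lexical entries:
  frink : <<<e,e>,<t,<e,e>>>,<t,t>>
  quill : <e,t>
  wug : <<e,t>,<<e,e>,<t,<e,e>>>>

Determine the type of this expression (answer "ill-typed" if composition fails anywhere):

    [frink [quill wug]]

[quill wug] — wug of type <<e,t>,<<e,e>,<t,<e,e>>>> combines with quill of type <e,t>: type <<e,e>,<t,<e,e>>>.
[frink [quill wug]] — frink of type <<<e,e>,<t,<e,e>>>,<t,t>> combines with [quill wug] of type <<e,e>,<t,<e,e>>>: type <t,t>.

<t,t>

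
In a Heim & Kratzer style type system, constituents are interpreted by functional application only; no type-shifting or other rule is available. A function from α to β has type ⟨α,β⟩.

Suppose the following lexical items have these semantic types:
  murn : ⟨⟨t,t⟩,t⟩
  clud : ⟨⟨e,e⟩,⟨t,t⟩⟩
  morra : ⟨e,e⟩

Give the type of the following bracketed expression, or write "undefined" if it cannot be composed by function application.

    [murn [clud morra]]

At [clud morra], clud : ⟨⟨e,e⟩,⟨t,t⟩⟩ takes morra : ⟨e,e⟩, giving ⟨t,t⟩.
At [murn [clud morra]], murn : ⟨⟨t,t⟩,t⟩ takes [clud morra] : ⟨t,t⟩, giving t.

t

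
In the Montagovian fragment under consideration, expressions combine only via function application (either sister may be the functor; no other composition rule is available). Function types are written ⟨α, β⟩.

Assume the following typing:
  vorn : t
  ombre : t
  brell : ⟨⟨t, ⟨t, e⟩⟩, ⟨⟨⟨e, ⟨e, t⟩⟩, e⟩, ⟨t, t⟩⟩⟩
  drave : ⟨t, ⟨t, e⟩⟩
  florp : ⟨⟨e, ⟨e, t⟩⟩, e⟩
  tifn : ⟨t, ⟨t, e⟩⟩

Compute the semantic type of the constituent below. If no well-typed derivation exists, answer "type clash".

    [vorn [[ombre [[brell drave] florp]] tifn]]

e

[brell drave] — brell of type ⟨⟨t, ⟨t, e⟩⟩, ⟨⟨⟨e, ⟨e, t⟩⟩, e⟩, ⟨t, t⟩⟩⟩ combines with drave of type ⟨t, ⟨t, e⟩⟩: type ⟨⟨⟨e, ⟨e, t⟩⟩, e⟩, ⟨t, t⟩⟩.
[[brell drave] florp] — [brell drave] of type ⟨⟨⟨e, ⟨e, t⟩⟩, e⟩, ⟨t, t⟩⟩ combines with florp of type ⟨⟨e, ⟨e, t⟩⟩, e⟩: type ⟨t, t⟩.
[ombre [[brell drave] florp]] — [[brell drave] florp] of type ⟨t, t⟩ combines with ombre of type t: type t.
[[ombre [[brell drave] florp]] tifn] — tifn of type ⟨t, ⟨t, e⟩⟩ combines with [ombre [[brell drave] florp]] of type t: type ⟨t, e⟩.
[vorn [[ombre [[brell drave] florp]] tifn]] — [[ombre [[brell drave] florp]] tifn] of type ⟨t, e⟩ combines with vorn of type t: type e.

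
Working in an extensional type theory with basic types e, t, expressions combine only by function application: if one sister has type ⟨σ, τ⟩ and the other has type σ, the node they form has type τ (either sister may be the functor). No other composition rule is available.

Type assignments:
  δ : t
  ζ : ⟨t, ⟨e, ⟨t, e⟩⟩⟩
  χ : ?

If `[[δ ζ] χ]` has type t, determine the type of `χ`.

⟨⟨e, ⟨t, e⟩⟩, t⟩

[[δ ζ] χ] must have type t. The sister [δ ζ] has type ⟨e, ⟨t, e⟩⟩; that is not a function onto t, so χ must be the functor, of type ⟨⟨e, ⟨t, e⟩⟩, t⟩.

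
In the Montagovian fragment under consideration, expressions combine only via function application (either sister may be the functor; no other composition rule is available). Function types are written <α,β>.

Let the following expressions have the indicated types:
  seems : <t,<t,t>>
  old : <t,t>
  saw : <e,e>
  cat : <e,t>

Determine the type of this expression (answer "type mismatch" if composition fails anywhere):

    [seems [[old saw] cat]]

type mismatch

[old saw]: <t,t> and <e,e> cannot combine by function application — type clash.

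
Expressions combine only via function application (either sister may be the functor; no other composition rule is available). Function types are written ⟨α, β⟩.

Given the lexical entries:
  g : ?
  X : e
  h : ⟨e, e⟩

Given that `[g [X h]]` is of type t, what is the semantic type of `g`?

⟨e, t⟩

[g [X h]] is required to be t. [X h] : e cannot yield t as functor, so g : ⟨e, t⟩.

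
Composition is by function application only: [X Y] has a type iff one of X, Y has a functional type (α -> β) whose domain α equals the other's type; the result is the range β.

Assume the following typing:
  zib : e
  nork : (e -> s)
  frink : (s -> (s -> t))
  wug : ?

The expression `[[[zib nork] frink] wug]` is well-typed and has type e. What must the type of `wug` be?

((s -> t) -> e)

[[[zib nork] frink] wug] must have type e. The sister [[zib nork] frink] has type (s -> t); that is not a function onto e, so wug must be the functor, of type ((s -> t) -> e).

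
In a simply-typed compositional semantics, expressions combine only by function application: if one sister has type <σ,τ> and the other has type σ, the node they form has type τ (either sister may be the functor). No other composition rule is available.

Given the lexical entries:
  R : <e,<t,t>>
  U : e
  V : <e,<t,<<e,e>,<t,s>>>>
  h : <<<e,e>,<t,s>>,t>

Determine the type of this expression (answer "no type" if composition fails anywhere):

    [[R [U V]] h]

[U V]: <e,<t,<<e,e>,<t,s>>>> applied to e yields <t,<<e,e>,<t,s>>>.
At [R [U V]]: neither <e,<t,t>> nor <t,<<e,e>,<t,s>>> can take the other as argument; the node is ill-typed.

no type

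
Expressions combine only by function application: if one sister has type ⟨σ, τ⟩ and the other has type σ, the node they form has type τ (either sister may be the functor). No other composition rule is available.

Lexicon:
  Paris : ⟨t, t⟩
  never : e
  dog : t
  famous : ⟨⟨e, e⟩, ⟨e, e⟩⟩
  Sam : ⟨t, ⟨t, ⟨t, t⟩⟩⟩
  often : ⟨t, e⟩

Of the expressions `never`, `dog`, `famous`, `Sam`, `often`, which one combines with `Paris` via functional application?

never : e — neither side's domain matches the other.
dog — combines: Paris : ⟨t, t⟩ takes dog : t as argument, giving t.
famous : ⟨⟨e, e⟩, ⟨e, e⟩⟩ — neither side's domain matches the other.
Sam : ⟨t, ⟨t, ⟨t, t⟩⟩⟩ — neither side's domain matches the other.
often : ⟨t, e⟩ — neither side's domain matches the other.

dog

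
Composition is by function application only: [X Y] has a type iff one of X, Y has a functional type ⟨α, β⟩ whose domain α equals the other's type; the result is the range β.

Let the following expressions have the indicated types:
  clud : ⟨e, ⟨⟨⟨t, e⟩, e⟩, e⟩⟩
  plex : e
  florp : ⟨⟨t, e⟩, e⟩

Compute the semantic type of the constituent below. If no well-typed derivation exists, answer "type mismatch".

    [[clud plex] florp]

e

At [clud plex], clud : ⟨e, ⟨⟨⟨t, e⟩, e⟩, e⟩⟩ takes plex : e, giving ⟨⟨⟨t, e⟩, e⟩, e⟩.
At [[clud plex] florp], [clud plex] : ⟨⟨⟨t, e⟩, e⟩, e⟩ takes florp : ⟨⟨t, e⟩, e⟩, giving e.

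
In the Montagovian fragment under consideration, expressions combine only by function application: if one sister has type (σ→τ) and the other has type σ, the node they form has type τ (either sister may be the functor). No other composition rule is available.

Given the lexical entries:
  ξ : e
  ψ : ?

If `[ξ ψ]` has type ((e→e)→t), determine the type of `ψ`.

(e→((e→e)→t))

For [ξ ψ] to have type ((e→e)→t) with ξ of type e, ψ must be the function: ψ : (e→((e→e)→t)).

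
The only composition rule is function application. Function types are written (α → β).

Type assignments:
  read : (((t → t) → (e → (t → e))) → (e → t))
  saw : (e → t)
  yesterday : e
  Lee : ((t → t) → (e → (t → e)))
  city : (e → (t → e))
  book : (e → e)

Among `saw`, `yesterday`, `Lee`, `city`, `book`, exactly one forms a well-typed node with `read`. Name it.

saw : (e → t) — does not combine with read.
yesterday : e — does not combine with read.
Lee — combines: read : (((t → t) → (e → (t → e))) → (e → t)) takes Lee : ((t → t) → (e → (t → e))) as argument, giving (e → t).
city : (e → (t → e)) — does not combine with read.
book : (e → e) — does not combine with read.

Lee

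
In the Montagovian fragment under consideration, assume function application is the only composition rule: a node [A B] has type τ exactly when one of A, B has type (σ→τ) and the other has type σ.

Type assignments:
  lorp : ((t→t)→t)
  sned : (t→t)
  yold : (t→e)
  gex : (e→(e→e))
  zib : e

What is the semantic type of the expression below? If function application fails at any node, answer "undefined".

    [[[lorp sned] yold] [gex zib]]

[lorp sned] — lorp of type ((t→t)→t) combines with sned of type (t→t): type t.
[[lorp sned] yold] — yold of type (t→e) combines with [lorp sned] of type t: type e.
[gex zib] — gex of type (e→(e→e)) combines with zib of type e: type (e→e).
[[[lorp sned] yold] [gex zib]] — [gex zib] of type (e→e) combines with [[lorp sned] yold] of type e: type e.

e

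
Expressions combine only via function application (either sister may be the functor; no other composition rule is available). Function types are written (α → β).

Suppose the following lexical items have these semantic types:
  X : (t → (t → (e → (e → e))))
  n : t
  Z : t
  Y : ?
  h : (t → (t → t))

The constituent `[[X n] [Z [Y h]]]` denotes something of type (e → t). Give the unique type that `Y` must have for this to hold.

[[X n] [Z [Y h]]] is required to be (e → t). [X n] : (t → (e → (e → e))) cannot yield (e → t) as functor, so [Z [Y h]] : ((t → (e → (e → e))) → (e → t)).
[Z [Y h]] is required to be ((t → (e → (e → e))) → (e → t)). Z : t cannot yield ((t → (e → (e → e))) → (e → t)) as functor, so [Y h] : (t → ((t → (e → (e → e))) → (e → t))).
[Y h] is required to be (t → ((t → (e → (e → e))) → (e → t))). h : (t → (t → t)) cannot yield (t → ((t → (e → (e → e))) → (e → t))) as functor, so Y : ((t → (t → t)) → (t → ((t → (e → (e → e))) → (e → t)))).

((t → (t → t)) → (t → ((t → (e → (e → e))) → (e → t))))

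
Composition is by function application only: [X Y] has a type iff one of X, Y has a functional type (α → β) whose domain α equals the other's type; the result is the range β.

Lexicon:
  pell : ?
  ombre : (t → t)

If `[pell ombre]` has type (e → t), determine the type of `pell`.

((t → t) → (e → t))

At [pell ombre] (required: (e → t)): ombre is (t → t), which is not a function with range (e → t); hence pell is the functor — type ((t → t) → (e → t)).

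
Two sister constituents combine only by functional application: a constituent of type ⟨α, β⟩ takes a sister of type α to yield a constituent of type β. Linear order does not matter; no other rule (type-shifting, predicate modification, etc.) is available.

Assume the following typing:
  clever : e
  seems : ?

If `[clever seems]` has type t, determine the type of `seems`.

For [clever seems] to have type t with clever of type e, seems must be the function: seems : ⟨e, t⟩.

⟨e, t⟩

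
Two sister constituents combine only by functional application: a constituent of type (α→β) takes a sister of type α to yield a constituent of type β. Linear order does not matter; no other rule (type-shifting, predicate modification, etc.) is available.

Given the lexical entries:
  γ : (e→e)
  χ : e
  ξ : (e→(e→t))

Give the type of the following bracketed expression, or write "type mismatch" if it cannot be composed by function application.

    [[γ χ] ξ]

[γ χ]: γ is (e→e), χ is e; result e.
[[γ χ] ξ]: ξ is (e→(e→t)), [γ χ] is e; result (e→t).

(e→t)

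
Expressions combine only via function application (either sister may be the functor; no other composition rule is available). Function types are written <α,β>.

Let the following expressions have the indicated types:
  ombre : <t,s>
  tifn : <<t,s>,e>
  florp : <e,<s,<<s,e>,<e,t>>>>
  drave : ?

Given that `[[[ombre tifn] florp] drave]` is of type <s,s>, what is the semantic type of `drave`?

<<s,<<s,e>,<e,t>>>,<s,s>>

At [[[ombre tifn] florp] drave] (required: <s,s>): [[ombre tifn] florp] is <s,<<s,e>,<e,t>>>, which is not a function with range <s,s>; hence drave is the functor — type <<s,<<s,e>,<e,t>>>,<s,s>>.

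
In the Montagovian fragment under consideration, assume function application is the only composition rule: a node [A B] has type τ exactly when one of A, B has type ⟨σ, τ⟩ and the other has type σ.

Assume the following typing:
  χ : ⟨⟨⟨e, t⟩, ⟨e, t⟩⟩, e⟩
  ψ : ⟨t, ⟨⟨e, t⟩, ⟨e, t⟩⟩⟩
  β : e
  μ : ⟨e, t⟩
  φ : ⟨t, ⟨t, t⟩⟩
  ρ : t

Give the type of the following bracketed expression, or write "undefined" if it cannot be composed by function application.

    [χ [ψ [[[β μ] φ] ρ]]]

e

At [β μ], μ : ⟨e, t⟩ takes β : e, giving t.
At [[β μ] φ], φ : ⟨t, ⟨t, t⟩⟩ takes [β μ] : t, giving ⟨t, t⟩.
At [[[β μ] φ] ρ], [[β μ] φ] : ⟨t, t⟩ takes ρ : t, giving t.
At [ψ [[[β μ] φ] ρ]], ψ : ⟨t, ⟨⟨e, t⟩, ⟨e, t⟩⟩⟩ takes [[[β μ] φ] ρ] : t, giving ⟨⟨e, t⟩, ⟨e, t⟩⟩.
At [χ [ψ [[[β μ] φ] ρ]]], χ : ⟨⟨⟨e, t⟩, ⟨e, t⟩⟩, e⟩ takes [ψ [[[β μ] φ] ρ]] : ⟨⟨e, t⟩, ⟨e, t⟩⟩, giving e.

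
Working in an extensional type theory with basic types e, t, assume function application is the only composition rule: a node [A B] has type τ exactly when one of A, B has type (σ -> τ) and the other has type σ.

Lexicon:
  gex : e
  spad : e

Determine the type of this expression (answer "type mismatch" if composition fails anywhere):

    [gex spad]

[gex spad]: e and e cannot combine by function application — type clash.

type mismatch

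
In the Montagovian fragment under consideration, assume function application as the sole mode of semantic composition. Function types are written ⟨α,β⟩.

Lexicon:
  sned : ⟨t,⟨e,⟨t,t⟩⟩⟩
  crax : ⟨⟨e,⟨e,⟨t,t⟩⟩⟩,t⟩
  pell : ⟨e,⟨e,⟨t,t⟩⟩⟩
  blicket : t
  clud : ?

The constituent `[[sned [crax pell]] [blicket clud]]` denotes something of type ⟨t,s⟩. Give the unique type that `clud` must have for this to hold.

⟨t,⟨⟨e,⟨t,t⟩⟩,⟨t,s⟩⟩⟩

For [[sned [crax pell]] [blicket clud]] to have type ⟨t,s⟩ with [sned [crax pell]] of type ⟨e,⟨t,t⟩⟩, [blicket clud] must be the function: [blicket clud] : ⟨⟨e,⟨t,t⟩⟩,⟨t,s⟩⟩.
For [blicket clud] to have type ⟨⟨e,⟨t,t⟩⟩,⟨t,s⟩⟩ with blicket of type t, clud must be the function: clud : ⟨t,⟨⟨e,⟨t,t⟩⟩,⟨t,s⟩⟩⟩.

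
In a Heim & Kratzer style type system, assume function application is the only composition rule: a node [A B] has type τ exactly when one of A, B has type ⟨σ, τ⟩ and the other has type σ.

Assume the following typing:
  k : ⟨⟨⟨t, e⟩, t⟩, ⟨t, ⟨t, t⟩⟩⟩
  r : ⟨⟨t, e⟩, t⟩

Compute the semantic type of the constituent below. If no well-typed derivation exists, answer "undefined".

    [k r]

[k r]: ⟨⟨⟨t, e⟩, t⟩, ⟨t, ⟨t, t⟩⟩⟩ applied to ⟨⟨t, e⟩, t⟩ yields ⟨t, ⟨t, t⟩⟩.

⟨t, ⟨t, t⟩⟩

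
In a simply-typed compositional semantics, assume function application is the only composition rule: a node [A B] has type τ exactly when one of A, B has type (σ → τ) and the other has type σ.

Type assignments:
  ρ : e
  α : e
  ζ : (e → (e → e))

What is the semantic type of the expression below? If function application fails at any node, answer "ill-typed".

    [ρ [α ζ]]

[α ζ]: (e → (e → e)) applied to e yields (e → e).
[ρ [α ζ]]: (e → e) applied to e yields e.

e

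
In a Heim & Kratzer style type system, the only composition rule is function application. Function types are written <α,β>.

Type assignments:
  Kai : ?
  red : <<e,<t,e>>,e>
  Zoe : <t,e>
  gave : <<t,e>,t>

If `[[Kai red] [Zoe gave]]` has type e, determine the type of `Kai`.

At [[Kai red] [Zoe gave]] (required: e): [Zoe gave] is t, which is not a function with range e; hence [Kai red] is the functor — type <t,e>.
At [Kai red] (required: <t,e>): red is <<e,<t,e>>,e>, which is not a function with range <t,e>; hence Kai is the functor — type <<<e,<t,e>>,e>,<t,e>>.

<<<e,<t,e>>,e>,<t,e>>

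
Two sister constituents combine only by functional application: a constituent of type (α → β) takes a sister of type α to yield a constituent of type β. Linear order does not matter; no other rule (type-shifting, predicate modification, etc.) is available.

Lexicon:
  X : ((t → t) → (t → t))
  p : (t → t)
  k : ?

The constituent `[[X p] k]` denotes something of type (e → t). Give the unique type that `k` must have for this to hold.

[[X p] k] is required to be (e → t). [X p] : (t → t) cannot yield (e → t) as functor, so k : ((t → t) → (e → t)).

((t → t) → (e → t))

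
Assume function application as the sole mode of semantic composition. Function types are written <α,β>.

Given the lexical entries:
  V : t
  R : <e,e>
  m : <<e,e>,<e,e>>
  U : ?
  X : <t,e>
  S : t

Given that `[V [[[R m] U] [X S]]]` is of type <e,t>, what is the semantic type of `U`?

[V [[[R m] U] [X S]]] must have type <e,t>. The sister V has type t; that is not a function onto <e,t>, so [[[R m] U] [X S]] must be the functor, of type <t,<e,t>>.
[[[R m] U] [X S]] must have type <t,<e,t>>. The sister [X S] has type e; that is not a function onto <t,<e,t>>, so [[R m] U] must be the functor, of type <e,<t,<e,t>>>.
[[R m] U] must have type <e,<t,<e,t>>>. The sister [R m] has type <e,e>; that is not a function onto <e,<t,<e,t>>>, so U must be the functor, of type <<e,e>,<e,<t,<e,t>>>>.

<<e,e>,<e,<t,<e,t>>>>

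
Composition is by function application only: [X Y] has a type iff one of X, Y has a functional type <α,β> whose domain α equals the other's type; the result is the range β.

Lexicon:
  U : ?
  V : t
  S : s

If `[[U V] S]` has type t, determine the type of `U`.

<t,<s,t>>

For [[U V] S] to have type t with S of type s, [U V] must be the function: [U V] : <s,t>.
For [U V] to have type <s,t> with V of type t, U must be the function: U : <t,<s,t>>.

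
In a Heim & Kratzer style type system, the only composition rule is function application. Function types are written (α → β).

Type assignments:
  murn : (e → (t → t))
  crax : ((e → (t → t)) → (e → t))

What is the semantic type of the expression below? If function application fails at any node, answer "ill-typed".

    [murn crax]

(e → t)

[murn crax]: crax is ((e → (t → t)) → (e → t)), murn is (e → (t → t)); result (e → t).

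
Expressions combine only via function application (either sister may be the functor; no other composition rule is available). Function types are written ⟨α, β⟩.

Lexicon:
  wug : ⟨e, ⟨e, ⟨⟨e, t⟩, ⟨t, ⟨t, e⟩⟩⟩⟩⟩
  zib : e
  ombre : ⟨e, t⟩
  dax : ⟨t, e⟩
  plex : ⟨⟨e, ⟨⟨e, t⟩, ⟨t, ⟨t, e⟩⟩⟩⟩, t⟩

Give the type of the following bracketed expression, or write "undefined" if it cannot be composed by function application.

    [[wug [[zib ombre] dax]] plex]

[zib ombre]: functor ombre : ⟨e, t⟩, argument zib : e; result t.
[[zib ombre] dax]: functor dax : ⟨t, e⟩, argument [zib ombre] : t; result e.
[wug [[zib ombre] dax]]: functor wug : ⟨e, ⟨e, ⟨⟨e, t⟩, ⟨t, ⟨t, e⟩⟩⟩⟩⟩, argument [[zib ombre] dax] : e; result ⟨e, ⟨⟨e, t⟩, ⟨t, ⟨t, e⟩⟩⟩⟩.
[[wug [[zib ombre] dax]] plex]: functor plex : ⟨⟨e, ⟨⟨e, t⟩, ⟨t, ⟨t, e⟩⟩⟩⟩, t⟩, argument [wug [[zib ombre] dax]] : ⟨e, ⟨⟨e, t⟩, ⟨t, ⟨t, e⟩⟩⟩⟩; result t.

t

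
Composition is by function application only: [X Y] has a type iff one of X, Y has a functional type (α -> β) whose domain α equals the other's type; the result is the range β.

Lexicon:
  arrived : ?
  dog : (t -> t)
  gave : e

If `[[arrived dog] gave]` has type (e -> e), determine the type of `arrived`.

[[arrived dog] gave] is required to be (e -> e). gave : e cannot yield (e -> e) as functor, so [arrived dog] : (e -> (e -> e)).
[arrived dog] is required to be (e -> (e -> e)). dog : (t -> t) cannot yield (e -> (e -> e)) as functor, so arrived : ((t -> t) -> (e -> (e -> e))).

((t -> t) -> (e -> (e -> e)))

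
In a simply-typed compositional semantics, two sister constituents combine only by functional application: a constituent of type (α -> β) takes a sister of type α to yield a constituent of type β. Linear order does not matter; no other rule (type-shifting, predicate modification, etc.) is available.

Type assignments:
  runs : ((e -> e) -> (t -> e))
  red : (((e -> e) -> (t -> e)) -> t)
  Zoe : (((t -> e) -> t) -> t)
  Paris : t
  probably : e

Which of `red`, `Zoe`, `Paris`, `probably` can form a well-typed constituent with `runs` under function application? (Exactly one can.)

red

red — combines: red : (((e -> e) -> (t -> e)) -> t) takes runs : ((e -> e) -> (t -> e)) as argument, giving t.
Zoe : (((t -> e) -> t) -> t) — does not combine with runs.
Paris : t — does not combine with runs.
probably : e — does not combine with runs.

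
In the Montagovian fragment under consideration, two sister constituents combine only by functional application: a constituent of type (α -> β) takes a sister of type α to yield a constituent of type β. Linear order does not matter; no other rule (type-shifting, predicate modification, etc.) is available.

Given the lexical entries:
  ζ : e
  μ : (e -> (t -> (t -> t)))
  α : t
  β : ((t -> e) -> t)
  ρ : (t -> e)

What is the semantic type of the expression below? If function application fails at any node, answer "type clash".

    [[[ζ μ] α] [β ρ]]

[ζ μ]: μ is (e -> (t -> (t -> t))), ζ is e; result (t -> (t -> t)).
[[ζ μ] α]: [ζ μ] is (t -> (t -> t)), α is t; result (t -> t).
[β ρ]: β is ((t -> e) -> t), ρ is (t -> e); result t.
[[[ζ μ] α] [β ρ]]: [[ζ μ] α] is (t -> t), [β ρ] is t; result t.

t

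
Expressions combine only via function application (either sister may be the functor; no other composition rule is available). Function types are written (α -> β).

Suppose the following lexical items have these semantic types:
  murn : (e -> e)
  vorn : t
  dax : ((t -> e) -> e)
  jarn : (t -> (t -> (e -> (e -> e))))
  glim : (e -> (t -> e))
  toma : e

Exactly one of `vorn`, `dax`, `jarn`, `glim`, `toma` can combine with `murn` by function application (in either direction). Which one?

vorn : t — no; murn wants e, and vorn wants nothing (atomic).
dax : ((t -> e) -> e) — no; murn wants e, and dax wants (t -> e).
jarn : (t -> (t -> (e -> (e -> e)))) — no; murn wants e, and jarn wants t.
glim : (e -> (t -> e)) — no; murn wants e, and glim wants e.
toma — combines: murn : (e -> e) takes toma : e as argument, giving e.

toma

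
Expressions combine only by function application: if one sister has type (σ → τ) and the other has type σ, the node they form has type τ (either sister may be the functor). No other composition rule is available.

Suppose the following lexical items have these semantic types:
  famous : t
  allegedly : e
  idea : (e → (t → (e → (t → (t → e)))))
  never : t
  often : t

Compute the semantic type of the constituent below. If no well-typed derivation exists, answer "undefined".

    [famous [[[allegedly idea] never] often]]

[allegedly idea]: functor idea : (e → (t → (e → (t → (t → e))))), argument allegedly : e; result (t → (e → (t → (t → e)))).
[[allegedly idea] never]: functor [allegedly idea] : (t → (e → (t → (t → e)))), argument never : t; result (e → (t → (t → e))).
[[[allegedly idea] never] often]: (e → (t → (t → e))) and t cannot combine by function application — type clash.

undefined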